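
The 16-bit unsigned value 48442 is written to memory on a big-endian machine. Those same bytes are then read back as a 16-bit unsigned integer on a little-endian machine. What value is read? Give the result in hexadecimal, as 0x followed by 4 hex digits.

48442 in 16-bit hexadecimal is 0xBD3A.
Stored big-endian, the bytes at ascending addresses are BD 3A.
Read back as little-endian, the first byte is least significant, giving 0x3ABD.

0x3ABD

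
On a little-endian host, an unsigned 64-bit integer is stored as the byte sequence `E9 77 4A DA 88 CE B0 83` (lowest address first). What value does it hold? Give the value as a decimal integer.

Little-endian stores the least-significant byte at the lowest address.
Reassemble most-significant byte first: 83 B0 CE 88 DA 4A 77 E9 → 0x83B0CE88DA4A77E9.
0x83B0CE88DA4A77E9 = 9489311502042822633.

9489311502042822633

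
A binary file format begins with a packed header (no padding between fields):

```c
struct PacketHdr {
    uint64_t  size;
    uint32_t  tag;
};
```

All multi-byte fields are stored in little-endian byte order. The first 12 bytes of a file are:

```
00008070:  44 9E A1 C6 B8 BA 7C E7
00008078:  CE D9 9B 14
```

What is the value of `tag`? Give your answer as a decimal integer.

`tag` follows `size` (8 bytes), so it starts at byte offset 8 and occupies 4 bytes.
Bytes at offsets 8..11: CE D9 9B 14.
Little-endian: lowest address holds the least-significant byte.
Reassemble most-significant byte first: 14 9B D9 CE → 0x149BD9CE.
0x149BD9CE = 345758158.

345758158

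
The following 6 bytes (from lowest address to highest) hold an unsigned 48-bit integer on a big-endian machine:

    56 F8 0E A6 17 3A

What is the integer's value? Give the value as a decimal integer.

95623397644090

Big-endian stores the most-significant byte at the lowest address.
The bytes are already most-significant first: 0x56F80EA6173A.
0x56F80EA6173A = 95623397644090.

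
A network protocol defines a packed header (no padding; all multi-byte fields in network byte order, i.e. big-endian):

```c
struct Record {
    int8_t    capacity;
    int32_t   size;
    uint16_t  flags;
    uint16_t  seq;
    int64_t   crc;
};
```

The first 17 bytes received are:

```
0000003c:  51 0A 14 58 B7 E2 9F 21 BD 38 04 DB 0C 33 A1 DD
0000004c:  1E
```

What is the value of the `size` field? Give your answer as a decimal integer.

`size` follows `capacity` (1 byte), so it starts at byte offset 1 and occupies 4 bytes.
Bytes at offsets 1..4: 0A 14 58 B7.
In big-endian order the high byte comes first in memory.
The bytes are already most-significant first: 0x0A1458B7.
0x0A1458B7 = 169105591.

169105591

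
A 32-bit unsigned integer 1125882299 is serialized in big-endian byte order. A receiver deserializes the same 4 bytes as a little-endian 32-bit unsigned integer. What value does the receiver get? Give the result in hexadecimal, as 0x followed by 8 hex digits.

0xBB991B43

1125882299 in 32-bit hexadecimal is 0x431B99BB.
Stored big-endian, the bytes at ascending addresses are 43 1B 99 BB.
Read back as little-endian, the first byte is least significant, giving 0xBB991B43.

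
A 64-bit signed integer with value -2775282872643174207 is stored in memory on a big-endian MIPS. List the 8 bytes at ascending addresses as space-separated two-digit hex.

D9 7C 36 EE 70 E0 C0 C1

Two's complement of -2775282872643174207 in 64 bits: 2775282872643174207 = 0x2683C9118F1F3F3F; invert → 0xD97C36EE70E0C0C0; add 1 → 0xD97C36EE70E0C0C1.
Split into bytes (most-significant first): D9 7C 36 EE 70 E0 C0 C1.
In big-endian order the high byte comes first in memory.
So the memory order matches the most-significant-first order: D9 7C 36 EE 70 E0 C0 C1.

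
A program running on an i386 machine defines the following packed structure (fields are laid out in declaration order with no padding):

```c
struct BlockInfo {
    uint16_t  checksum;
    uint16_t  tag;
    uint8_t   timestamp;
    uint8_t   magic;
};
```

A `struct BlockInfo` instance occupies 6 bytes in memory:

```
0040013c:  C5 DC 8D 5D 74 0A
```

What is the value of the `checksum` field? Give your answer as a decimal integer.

56517

`checksum` is the first field, at byte offset 0, occupying 2 bytes.
Bytes at offsets 0..1: C5 DC.
Little-endian stores the least-significant byte at the lowest address.
Reassemble most-significant byte first: DC C5 → 0xDCC5.
0xDCC5 = 56517.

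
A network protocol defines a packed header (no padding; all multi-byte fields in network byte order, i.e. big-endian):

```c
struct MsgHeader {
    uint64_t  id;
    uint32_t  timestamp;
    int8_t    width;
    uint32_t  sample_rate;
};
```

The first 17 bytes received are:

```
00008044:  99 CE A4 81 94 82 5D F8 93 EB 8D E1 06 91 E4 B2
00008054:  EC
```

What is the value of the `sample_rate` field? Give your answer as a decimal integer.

`sample_rate` follows `id` (8 B), `timestamp` (4 B), `width` (1 B), so it starts at offset 8 + 4 + 1 = 13 and occupies 4 bytes.
Bytes at offsets 13..16: 91 E4 B2 EC.
Big-endian stores the most-significant byte at the lowest address.
The bytes are already most-significant first: 0x91E4B2EC.
0x91E4B2EC = 2447684332.

2447684332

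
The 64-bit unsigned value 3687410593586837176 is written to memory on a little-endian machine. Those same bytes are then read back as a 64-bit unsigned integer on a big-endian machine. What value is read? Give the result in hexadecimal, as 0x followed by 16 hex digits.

3687410593586837176 in 64-bit hexadecimal is 0x332C5065EBC176B8.
Stored little-endian, the bytes at ascending addresses are B8 76 C1 EB 65 50 2C 33.
Read back as big-endian, the last byte is least significant, giving 0xB876C1EB65502C33.

0xB876C1EB65502C33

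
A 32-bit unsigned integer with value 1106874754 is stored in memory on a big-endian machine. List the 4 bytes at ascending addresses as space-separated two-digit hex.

41 F9 91 82

1106874754 in hexadecimal, padded to 32 bits, is 0x41F99182.
Split into bytes (most-significant first): 41 F9 91 82.
Big-endian stores the most-significant byte at the lowest address.
So the memory order matches the most-significant-first order: 41 F9 91 82.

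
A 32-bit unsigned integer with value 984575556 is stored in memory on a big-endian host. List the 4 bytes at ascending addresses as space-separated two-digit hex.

3A AF 6E 44

984575556 in hexadecimal, padded to 32 bits, is 0x3AAF6E44.
Split into bytes (most-significant first): 3A AF 6E 44.
Big-endian: lowest address holds the most-significant byte.
So the memory order matches the most-significant-first order: 3A AF 6E 44.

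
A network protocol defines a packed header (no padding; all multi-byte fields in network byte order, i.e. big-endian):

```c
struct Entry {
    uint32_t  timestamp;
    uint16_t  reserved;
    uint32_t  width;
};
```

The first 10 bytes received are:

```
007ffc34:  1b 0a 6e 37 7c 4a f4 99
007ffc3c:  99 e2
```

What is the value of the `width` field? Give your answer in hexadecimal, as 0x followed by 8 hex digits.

`width` follows `timestamp` (4 B), `reserved` (2 B), so it starts at offset 4 + 2 = 6 and occupies 4 bytes.
Bytes at offsets 6..9: F4 99 99 E2.
Big-endian stores the most-significant byte at the lowest address.
The bytes are already most-significant first: 0xF49999E2.

0xF49999E2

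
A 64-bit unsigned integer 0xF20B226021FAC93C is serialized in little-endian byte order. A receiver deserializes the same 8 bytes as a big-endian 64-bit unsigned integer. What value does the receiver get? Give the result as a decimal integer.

4380307133848226802

Stored little-endian, the bytes at ascending addresses are 3C C9 FA 21 60 22 0B F2.
Read back as big-endian, the last byte is least significant, giving 0x3CC9FA2160220BF2.
0x3CC9FA2160220BF2 = 4380307133848226802.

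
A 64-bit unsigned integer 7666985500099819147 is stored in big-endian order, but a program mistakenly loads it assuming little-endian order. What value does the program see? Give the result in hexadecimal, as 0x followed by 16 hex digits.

0x8B3685DFB09A666A

7666985500099819147 in 64-bit hexadecimal is 0x6A669AB0DF85368B.
Stored big-endian, the bytes at ascending addresses are 6A 66 9A B0 DF 85 36 8B.
Read back as little-endian, the first byte is least significant, giving 0x8B3685DFB09A666A.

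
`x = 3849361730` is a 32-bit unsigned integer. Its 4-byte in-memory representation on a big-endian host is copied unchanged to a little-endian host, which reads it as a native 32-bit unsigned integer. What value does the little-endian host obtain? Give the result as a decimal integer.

1117352165

3849361730 in 32-bit hexadecimal is 0xE5709942.
Stored big-endian, the bytes at ascending addresses are E5 70 99 42.
Read back as little-endian, the first byte is least significant, giving 0x429970E5.
0x429970E5 = 1117352165.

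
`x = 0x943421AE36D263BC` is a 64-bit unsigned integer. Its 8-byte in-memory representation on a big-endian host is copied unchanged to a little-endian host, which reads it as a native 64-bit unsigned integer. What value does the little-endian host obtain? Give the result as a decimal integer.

13574924834116285588

Stored big-endian, the bytes at ascending addresses are 94 34 21 AE 36 D2 63 BC.
Read back as little-endian, the first byte is least significant, giving 0xBC63D236AE213494.
0xBC63D236AE213494 = 13574924834116285588.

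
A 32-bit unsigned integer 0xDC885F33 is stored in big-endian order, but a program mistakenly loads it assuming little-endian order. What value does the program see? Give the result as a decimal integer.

Stored big-endian, the bytes at ascending addresses are DC 88 5F 33.
Read back as little-endian, the first byte is least significant, giving 0x335F88DC.
0x335F88DC = 861898972.

861898972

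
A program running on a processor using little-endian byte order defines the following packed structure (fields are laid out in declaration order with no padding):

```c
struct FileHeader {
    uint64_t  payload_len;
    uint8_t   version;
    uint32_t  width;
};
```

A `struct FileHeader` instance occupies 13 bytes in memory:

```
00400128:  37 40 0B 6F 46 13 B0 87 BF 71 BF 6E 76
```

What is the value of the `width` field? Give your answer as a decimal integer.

`width` follows `payload_len` (8 B), `version` (1 B), so it starts at offset 8 + 1 = 9 and occupies 4 bytes.
Bytes at offsets 9..12: 71 BF 6E 76.
In little-endian order the low byte comes first in memory.
Reassemble most-significant byte first: 76 6E BF 71 → 0x766EBF71.
0x766EBF71 = 1986969457.

1986969457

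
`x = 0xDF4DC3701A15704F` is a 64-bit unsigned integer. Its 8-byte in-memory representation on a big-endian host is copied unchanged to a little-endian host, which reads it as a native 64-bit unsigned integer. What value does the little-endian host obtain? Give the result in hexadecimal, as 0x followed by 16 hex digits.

Stored big-endian, the bytes at ascending addresses are DF 4D C3 70 1A 15 70 4F.
Read back as little-endian, the first byte is least significant, giving 0x4F70151A70C34DDF.

0x4F70151A70C34DDF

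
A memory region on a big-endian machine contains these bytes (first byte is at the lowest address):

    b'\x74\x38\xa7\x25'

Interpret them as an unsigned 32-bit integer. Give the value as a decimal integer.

1949869861

Big-endian: lowest address holds the most-significant byte.
The bytes are already most-significant first: 0x7438A725.
0x7438A725 = 1949869861.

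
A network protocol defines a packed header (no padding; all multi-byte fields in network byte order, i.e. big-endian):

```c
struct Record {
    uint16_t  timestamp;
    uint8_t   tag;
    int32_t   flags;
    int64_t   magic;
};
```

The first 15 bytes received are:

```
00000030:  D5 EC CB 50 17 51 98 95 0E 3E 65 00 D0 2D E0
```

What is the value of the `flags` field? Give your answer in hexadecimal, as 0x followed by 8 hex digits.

0x50175198

`flags` follows `timestamp` (2 B), `tag` (1 B), so it starts at offset 2 + 1 = 3 and occupies 4 bytes.
Bytes at offsets 3..6: 50 17 51 98.
In big-endian order the high byte comes first in memory.
The bytes are already most-significant first: 0x50175198.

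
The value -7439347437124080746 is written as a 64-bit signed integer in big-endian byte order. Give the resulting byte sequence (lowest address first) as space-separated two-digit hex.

Two's complement of -7439347437124080746 in 64 bits: 7439347437124080746 = 0x673DDF14267E546A; invert → 0x98C220EBD981AB95; add 1 → 0x98C220EBD981AB96.
Split into bytes (most-significant first): 98 C2 20 EB D9 81 AB 96.
Big-endian stores the most-significant byte at the lowest address.
So the memory order matches the most-significant-first order: 98 C2 20 EB D9 81 AB 96.

98 C2 20 EB D9 81 AB 96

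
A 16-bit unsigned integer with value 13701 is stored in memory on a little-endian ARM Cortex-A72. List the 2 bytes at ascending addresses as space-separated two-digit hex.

85 35

13701 in hexadecimal, padded to 16 bits, is 0x3585.
Split into bytes (most-significant first): 35 85.
Little-endian stores the least-significant byte at the lowest address.
So at ascending addresses the bytes are 85 35.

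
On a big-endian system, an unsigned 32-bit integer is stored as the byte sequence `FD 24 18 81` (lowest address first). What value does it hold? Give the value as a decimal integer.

Big-endian: lowest address holds the most-significant byte.
The bytes are already most-significant first: 0xFD241881.
0xFD241881 = 4247001217.

4247001217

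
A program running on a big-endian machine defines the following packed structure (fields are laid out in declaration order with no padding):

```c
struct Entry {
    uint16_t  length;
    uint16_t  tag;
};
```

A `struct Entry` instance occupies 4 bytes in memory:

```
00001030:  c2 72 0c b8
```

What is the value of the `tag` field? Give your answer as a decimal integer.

`tag` follows `length` (2 bytes), so it starts at byte offset 2 and occupies 2 bytes.
Bytes at offsets 2..3: 0C B8.
In big-endian order the high byte comes first in memory.
The bytes are already most-significant first: 0x0CB8.
0x0CB8 = 3256.

3256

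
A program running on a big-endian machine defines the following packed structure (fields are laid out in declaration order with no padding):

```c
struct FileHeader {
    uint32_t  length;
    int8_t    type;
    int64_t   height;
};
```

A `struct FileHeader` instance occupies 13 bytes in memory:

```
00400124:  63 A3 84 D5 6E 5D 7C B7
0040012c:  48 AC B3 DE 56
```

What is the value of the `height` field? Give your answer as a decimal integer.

`height` follows `length` (4 B), `type` (1 B), so it starts at offset 4 + 1 = 5 and occupies 8 bytes.
Bytes at offsets 5..12: 5D 7C B7 48 AC B3 DE 56.
Big-endian: lowest address holds the most-significant byte.
The bytes are already most-significant first: 0x5D7CB748ACB3DE56.
0x5D7CB748ACB3DE56 = 6736460665402416726.

6736460665402416726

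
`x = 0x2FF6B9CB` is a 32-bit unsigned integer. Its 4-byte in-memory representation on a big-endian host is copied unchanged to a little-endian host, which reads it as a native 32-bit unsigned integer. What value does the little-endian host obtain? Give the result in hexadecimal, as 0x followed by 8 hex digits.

0xCBB9F62F

Stored big-endian, the bytes at ascending addresses are 2F F6 B9 CB.
Read back as little-endian, the first byte is least significant, giving 0xCBB9F62F.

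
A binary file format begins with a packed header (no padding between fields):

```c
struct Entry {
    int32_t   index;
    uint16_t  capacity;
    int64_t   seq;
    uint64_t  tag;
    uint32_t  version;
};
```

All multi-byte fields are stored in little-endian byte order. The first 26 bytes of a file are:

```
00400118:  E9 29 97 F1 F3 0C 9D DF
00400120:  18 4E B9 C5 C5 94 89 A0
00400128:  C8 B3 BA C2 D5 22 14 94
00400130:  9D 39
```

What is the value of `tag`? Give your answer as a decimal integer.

2510126474464895113

`tag` follows `index` (4 B), `capacity` (2 B), `seq` (8 B), so it starts at offset 4 + 2 + 8 = 14 and occupies 8 bytes.
Bytes at offsets 14..21: 89 A0 C8 B3 BA C2 D5 22.
Little-endian stores the least-significant byte at the lowest address.
Reassemble most-significant byte first: 22 D5 C2 BA B3 C8 A0 89 → 0x22D5C2BAB3C8A089.
0x22D5C2BAB3C8A089 = 2510126474464895113.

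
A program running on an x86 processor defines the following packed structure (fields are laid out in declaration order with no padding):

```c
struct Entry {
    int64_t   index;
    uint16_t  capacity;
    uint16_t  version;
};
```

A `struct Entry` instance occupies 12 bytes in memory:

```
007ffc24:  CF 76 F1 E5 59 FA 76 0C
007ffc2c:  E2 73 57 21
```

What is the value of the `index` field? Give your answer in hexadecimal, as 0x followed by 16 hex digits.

0x0C76FA59E5F176CF

`index` is the first field, at byte offset 0, occupying 8 bytes.
Bytes at offsets 0..7: CF 76 F1 E5 59 FA 76 0C.
Little-endian: lowest address holds the least-significant byte.
Reassemble most-significant byte first: 0C 76 FA 59 E5 F1 76 CF → 0x0C76FA59E5F176CF.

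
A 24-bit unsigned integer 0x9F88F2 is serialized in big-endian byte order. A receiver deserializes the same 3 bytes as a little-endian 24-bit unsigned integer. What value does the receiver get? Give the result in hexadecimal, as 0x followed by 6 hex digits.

0xF2889F

Stored big-endian, the bytes at ascending addresses are 9F 88 F2.
Read back as little-endian, the first byte is least significant, giving 0xF2889F.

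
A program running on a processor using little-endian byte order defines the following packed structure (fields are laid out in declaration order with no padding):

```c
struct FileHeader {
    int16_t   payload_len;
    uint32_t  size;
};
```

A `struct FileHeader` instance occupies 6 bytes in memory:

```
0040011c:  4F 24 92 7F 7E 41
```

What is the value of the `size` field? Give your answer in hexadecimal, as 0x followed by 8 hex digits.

0x417E7F92

`size` follows `payload_len` (2 bytes), so it starts at byte offset 2 and occupies 4 bytes.
Bytes at offsets 2..5: 92 7F 7E 41.
Little-endian stores the least-significant byte at the lowest address.
Reassemble most-significant byte first: 41 7E 7F 92 → 0x417E7F92.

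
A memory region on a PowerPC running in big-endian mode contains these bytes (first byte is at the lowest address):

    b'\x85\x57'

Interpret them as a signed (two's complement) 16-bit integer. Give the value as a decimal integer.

Big-endian stores the most-significant byte at the lowest address.
The bytes are already most-significant first: 0x8557.
Top bit is set, so as a signed 16-bit value this is 0x8557 − 2^16 = -31401.

-31401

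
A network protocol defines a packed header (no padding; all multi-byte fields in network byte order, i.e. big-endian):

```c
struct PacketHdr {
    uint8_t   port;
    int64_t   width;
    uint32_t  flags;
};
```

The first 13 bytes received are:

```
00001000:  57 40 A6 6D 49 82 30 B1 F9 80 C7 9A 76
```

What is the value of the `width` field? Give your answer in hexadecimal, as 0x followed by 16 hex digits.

0x40A66D498230B1F9

`width` follows `port` (1 byte), so it starts at byte offset 1 and occupies 8 bytes.
Bytes at offsets 1..8: 40 A6 6D 49 82 30 B1 F9.
Big-endian: lowest address holds the most-significant byte.
The bytes are already most-significant first: 0x40A66D498230B1F9.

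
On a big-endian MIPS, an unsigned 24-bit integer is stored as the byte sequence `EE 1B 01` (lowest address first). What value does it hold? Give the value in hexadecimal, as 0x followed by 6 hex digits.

0xEE1B01

Big-endian: lowest address holds the most-significant byte.
The bytes are already most-significant first: 0xEE1B01.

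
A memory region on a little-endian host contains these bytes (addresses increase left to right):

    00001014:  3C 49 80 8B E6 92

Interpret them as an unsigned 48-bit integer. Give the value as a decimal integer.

161518880573756

In little-endian order the low byte comes first in memory.
Reassemble most-significant byte first: 92 E6 8B 80 49 3C → 0x92E68B80493C.
0x92E68B80493C = 161518880573756.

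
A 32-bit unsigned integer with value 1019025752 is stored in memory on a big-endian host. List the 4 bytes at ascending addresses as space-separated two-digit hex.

1019025752 in hexadecimal, padded to 32 bits, is 0x3CBD1958.
Split into bytes (most-significant first): 3C BD 19 58.
Big-endian: lowest address holds the most-significant byte.
So the memory order matches the most-significant-first order: 3C BD 19 58.

3C BD 19 58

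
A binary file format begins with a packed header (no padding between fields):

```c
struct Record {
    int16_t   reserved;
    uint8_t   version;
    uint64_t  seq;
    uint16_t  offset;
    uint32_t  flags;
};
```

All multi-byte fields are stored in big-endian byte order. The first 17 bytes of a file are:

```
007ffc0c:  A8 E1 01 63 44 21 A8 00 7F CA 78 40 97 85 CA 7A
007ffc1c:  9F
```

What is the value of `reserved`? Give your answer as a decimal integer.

-22303

`reserved` is the first field, at byte offset 0, occupying 2 bytes.
Bytes at offsets 0..1: A8 E1.
Big-endian: lowest address holds the most-significant byte.
The bytes are already most-significant first: 0xA8E1.
Top bit is set, so as a signed 16-bit value this is 0xA8E1 − 2^16 = -22303.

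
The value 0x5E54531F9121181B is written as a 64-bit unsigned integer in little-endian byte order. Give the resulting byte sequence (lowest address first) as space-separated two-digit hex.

Split into bytes (most-significant first): 5E 54 53 1F 91 21 18 1B.
In little-endian order the low byte comes first in memory.
So at ascending addresses the bytes are 1B 18 21 91 1F 53 54 5E.

1B 18 21 91 1F 53 54 5E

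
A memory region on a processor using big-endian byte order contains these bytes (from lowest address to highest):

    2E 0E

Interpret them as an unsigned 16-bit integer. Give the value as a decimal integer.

11790

Big-endian stores the most-significant byte at the lowest address.
The bytes are already most-significant first: 0x2E0E.
0x2E0E = 11790.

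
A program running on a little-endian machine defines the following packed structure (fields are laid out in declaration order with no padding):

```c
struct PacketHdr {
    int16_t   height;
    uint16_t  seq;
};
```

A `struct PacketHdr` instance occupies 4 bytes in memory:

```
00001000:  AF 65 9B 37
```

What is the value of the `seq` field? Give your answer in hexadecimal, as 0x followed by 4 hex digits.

`seq` follows `height` (2 bytes), so it starts at byte offset 2 and occupies 2 bytes.
Bytes at offsets 2..3: 9B 37.
Little-endian: lowest address holds the least-significant byte.
Reassemble most-significant byte first: 37 9B → 0x379B.

0x379B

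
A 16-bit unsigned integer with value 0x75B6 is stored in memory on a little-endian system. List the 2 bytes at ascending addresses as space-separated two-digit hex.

B6 75

Split into bytes (most-significant first): 75 B6.
In little-endian order the low byte comes first in memory.
So at ascending addresses the bytes are B6 75.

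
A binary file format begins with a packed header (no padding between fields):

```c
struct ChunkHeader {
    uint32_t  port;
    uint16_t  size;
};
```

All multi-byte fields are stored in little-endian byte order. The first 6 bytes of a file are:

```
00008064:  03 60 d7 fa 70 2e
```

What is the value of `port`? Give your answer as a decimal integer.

`port` is the first field, at byte offset 0, occupying 4 bytes.
Bytes at offsets 0..3: 03 60 D7 FA.
Little-endian: lowest address holds the least-significant byte.
Reassemble most-significant byte first: FA D7 60 03 → 0xFAD76003.
0xFAD76003 = 4208418819.

4208418819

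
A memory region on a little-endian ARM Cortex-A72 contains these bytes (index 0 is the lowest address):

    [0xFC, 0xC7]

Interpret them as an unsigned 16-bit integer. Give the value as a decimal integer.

Little-endian: lowest address holds the least-significant byte.
Reassemble most-significant byte first: C7 FC → 0xC7FC.
0xC7FC = 51196.

51196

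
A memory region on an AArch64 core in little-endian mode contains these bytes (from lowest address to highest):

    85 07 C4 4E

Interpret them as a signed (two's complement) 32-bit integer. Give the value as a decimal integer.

1321469829

Little-endian stores the least-significant byte at the lowest address.
Reassemble most-significant byte first: 4E C4 07 85 → 0x4EC40785.
0x4EC40785 = 1321469829.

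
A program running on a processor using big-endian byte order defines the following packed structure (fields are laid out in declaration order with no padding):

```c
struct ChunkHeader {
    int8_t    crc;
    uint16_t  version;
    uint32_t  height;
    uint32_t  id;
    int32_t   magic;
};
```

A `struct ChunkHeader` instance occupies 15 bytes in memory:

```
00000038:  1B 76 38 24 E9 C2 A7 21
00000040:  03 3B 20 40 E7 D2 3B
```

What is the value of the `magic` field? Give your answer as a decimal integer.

`magic` follows `crc` (1 B), `version` (2 B), `height` (4 B), `id` (4 B), so it starts at offset 1 + 2 + 4 + 4 = 11 and occupies 4 bytes.
Bytes at offsets 11..14: 40 E7 D2 3B.
Big-endian stores the most-significant byte at the lowest address.
The bytes are already most-significant first: 0x40E7D23B.
0x40E7D23B = 1088934459.

1088934459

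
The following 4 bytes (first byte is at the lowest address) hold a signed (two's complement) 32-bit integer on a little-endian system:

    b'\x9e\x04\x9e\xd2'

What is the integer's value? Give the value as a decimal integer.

In little-endian order the low byte comes first in memory.
Reassemble most-significant byte first: D2 9E 04 9E → 0xD29E049E.
Top bit is set, so as a signed 32-bit value this is 0xD29E049E − 2^32 = -761396066.

-761396066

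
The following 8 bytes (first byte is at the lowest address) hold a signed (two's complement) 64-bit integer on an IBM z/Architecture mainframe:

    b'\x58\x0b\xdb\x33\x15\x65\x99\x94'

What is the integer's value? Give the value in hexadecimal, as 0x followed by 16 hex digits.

Big-endian: lowest address holds the most-significant byte.
The bytes are already most-significant first: 0x580BDB3315659994.

0x580BDB3315659994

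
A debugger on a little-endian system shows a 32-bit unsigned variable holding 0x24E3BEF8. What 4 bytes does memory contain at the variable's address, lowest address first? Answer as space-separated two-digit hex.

Split into bytes (most-significant first): 24 E3 BE F8.
Little-endian stores the least-significant byte at the lowest address.
So at ascending addresses the bytes are F8 BE E3 24.

F8 BE E3 24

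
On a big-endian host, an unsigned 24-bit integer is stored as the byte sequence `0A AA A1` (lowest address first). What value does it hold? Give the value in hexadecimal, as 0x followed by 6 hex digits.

0x0AAAA1

In big-endian order the high byte comes first in memory.
The bytes are already most-significant first: 0x0AAAA1.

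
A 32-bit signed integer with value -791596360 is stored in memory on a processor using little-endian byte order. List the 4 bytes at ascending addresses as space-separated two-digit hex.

B8 32 D1 D0

Two's complement of -791596360 in 32 bits: 791596360 = 0x2F2ECD48; invert → 0xD0D132B7; add 1 → 0xD0D132B8.
Split into bytes (most-significant first): D0 D1 32 B8.
Little-endian: lowest address holds the least-significant byte.
So at ascending addresses the bytes are B8 32 D1 D0.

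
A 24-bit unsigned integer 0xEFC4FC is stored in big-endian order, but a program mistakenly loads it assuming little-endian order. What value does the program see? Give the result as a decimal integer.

16565487

Stored big-endian, the bytes at ascending addresses are EF C4 FC.
Read back as little-endian, the first byte is least significant, giving 0xFCC4EF.
0xFCC4EF = 16565487.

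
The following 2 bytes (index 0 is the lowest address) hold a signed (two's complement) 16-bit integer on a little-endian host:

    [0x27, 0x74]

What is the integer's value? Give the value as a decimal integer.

In little-endian order the low byte comes first in memory.
Reassemble most-significant byte first: 74 27 → 0x7427.
0x7427 = 29735.

29735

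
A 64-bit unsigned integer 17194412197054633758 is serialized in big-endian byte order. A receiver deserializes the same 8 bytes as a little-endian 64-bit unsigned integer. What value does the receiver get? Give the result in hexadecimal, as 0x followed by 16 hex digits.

17194412197054633758 in 64-bit hexadecimal is 0xEE9ED2CB1715D71E.
Stored big-endian, the bytes at ascending addresses are EE 9E D2 CB 17 15 D7 1E.
Read back as little-endian, the first byte is least significant, giving 0x1ED71517CBD29EEE.

0x1ED71517CBD29EEE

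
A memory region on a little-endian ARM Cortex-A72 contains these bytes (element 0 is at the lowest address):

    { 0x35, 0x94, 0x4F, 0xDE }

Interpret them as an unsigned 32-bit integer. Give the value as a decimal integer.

In little-endian order the low byte comes first in memory.
Reassemble most-significant byte first: DE 4F 94 35 → 0xDE4F9435.
0xDE4F9435 = 3729757237.

3729757237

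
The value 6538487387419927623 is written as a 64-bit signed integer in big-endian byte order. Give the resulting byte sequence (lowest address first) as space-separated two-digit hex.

5A BD 5F A2 EF 89 64 47

6538487387419927623 in hexadecimal, padded to 64 bits, is 0x5ABD5FA2EF896447.
Split into bytes (most-significant first): 5A BD 5F A2 EF 89 64 47.
Big-endian: lowest address holds the most-significant byte.
So the memory order matches the most-significant-first order: 5A BD 5F A2 EF 89 64 47.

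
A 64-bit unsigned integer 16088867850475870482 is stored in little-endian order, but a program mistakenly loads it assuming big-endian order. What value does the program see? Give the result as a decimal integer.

1304303678850877407

16088867850475870482 in 64-bit hexadecimal is 0xDF47241149D11912.
Stored little-endian, the bytes at ascending addresses are 12 19 D1 49 11 24 47 DF.
Read back as big-endian, the last byte is least significant, giving 0x1219D149112447DF.
0x1219D149112447DF = 1304303678850877407.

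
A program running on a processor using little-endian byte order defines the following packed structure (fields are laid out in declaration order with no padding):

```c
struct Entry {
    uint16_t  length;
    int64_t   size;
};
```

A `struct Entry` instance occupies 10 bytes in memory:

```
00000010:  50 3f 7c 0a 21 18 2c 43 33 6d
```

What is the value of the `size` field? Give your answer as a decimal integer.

7868706830608829052

`size` follows `length` (2 bytes), so it starts at byte offset 2 and occupies 8 bytes.
Bytes at offsets 2..9: 7C 0A 21 18 2C 43 33 6D.
Little-endian stores the least-significant byte at the lowest address.
Reassemble most-significant byte first: 6D 33 43 2C 18 21 0A 7C → 0x6D33432C18210A7C.
0x6D33432C18210A7C = 7868706830608829052.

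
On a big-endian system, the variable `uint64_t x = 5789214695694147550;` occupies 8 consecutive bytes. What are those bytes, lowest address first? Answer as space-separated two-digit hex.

50 57 6C 17 D9 52 1F DE

5789214695694147550 in hexadecimal, padded to 64 bits, is 0x50576C17D9521FDE.
Split into bytes (most-significant first): 50 57 6C 17 D9 52 1F DE.
Big-endian: lowest address holds the most-significant byte.
So the memory order matches the most-significant-first order: 50 57 6C 17 D9 52 1F DE.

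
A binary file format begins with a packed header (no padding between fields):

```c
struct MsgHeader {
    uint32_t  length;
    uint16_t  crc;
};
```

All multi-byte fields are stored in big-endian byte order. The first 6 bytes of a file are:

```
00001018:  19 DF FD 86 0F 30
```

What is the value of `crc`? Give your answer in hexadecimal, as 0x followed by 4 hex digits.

`crc` follows `length` (4 bytes), so it starts at byte offset 4 and occupies 2 bytes.
Bytes at offsets 4..5: 0F 30.
Big-endian stores the most-significant byte at the lowest address.
The bytes are already most-significant first: 0x0F30.

0x0F30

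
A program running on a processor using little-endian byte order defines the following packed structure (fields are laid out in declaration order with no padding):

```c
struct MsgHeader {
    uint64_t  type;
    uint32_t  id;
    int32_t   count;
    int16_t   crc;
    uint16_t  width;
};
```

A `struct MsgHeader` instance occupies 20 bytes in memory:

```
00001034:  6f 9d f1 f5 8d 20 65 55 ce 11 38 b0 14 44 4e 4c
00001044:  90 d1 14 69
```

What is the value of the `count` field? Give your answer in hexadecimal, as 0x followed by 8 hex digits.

`count` follows `type` (8 B), `id` (4 B), so it starts at offset 8 + 4 = 12 and occupies 4 bytes.
Bytes at offsets 12..15: 14 44 4E 4C.
Little-endian stores the least-significant byte at the lowest address.
Reassemble most-significant byte first: 4C 4E 44 14 → 0x4C4E4414.

0x4C4E4414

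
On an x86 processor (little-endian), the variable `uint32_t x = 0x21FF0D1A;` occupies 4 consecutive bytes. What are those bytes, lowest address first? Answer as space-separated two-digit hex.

1A 0D FF 21

Split into bytes (most-significant first): 21 FF 0D 1A.
Little-endian: lowest address holds the least-significant byte.
So at ascending addresses the bytes are 1A 0D FF 21.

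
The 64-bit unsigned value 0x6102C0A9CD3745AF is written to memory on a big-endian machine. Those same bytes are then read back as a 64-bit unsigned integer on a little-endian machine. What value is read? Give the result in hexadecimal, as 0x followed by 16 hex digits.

Stored big-endian, the bytes at ascending addresses are 61 02 C0 A9 CD 37 45 AF.
Read back as little-endian, the first byte is least significant, giving 0xAF4537CDA9C00261.

0xAF4537CDA9C00261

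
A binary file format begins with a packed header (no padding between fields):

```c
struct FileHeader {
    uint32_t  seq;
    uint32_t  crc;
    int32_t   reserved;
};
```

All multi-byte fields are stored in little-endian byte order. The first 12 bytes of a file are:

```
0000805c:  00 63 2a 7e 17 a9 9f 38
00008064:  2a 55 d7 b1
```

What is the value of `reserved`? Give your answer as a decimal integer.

`reserved` follows `seq` (4 B), `crc` (4 B), so it starts at offset 4 + 4 = 8 and occupies 4 bytes.
Bytes at offsets 8..11: 2A 55 D7 B1.
Little-endian: lowest address holds the least-significant byte.
Reassemble most-significant byte first: B1 D7 55 2A → 0xB1D7552A.
Top bit is set, so as a signed 32-bit value this is 0xB1D7552A − 2^32 = -1311288022.

-1311288022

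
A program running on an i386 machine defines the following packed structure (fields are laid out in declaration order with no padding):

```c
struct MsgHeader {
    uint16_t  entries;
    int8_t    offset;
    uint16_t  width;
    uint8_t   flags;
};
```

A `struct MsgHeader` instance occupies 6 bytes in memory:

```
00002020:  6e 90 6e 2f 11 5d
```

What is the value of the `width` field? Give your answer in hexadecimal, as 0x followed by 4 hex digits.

0x112F

`width` follows `entries` (2 B), `offset` (1 B), so it starts at offset 2 + 1 = 3 and occupies 2 bytes.
Bytes at offsets 3..4: 2F 11.
In little-endian order the low byte comes first in memory.
Reassemble most-significant byte first: 11 2F → 0x112F.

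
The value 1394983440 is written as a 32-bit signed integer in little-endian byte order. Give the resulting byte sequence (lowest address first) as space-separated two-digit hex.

10 C2 25 53

1394983440 in hexadecimal, padded to 32 bits, is 0x5325C210.
Split into bytes (most-significant first): 53 25 C2 10.
Little-endian: lowest address holds the least-significant byte.
So at ascending addresses the bytes are 10 C2 25 53.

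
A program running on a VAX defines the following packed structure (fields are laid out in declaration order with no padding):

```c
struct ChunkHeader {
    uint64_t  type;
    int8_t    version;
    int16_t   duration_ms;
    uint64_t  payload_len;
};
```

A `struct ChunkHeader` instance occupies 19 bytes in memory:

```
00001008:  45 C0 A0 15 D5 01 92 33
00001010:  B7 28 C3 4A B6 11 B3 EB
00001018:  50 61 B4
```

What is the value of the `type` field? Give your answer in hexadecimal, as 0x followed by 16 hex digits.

0x339201D515A0C045

`type` is the first field, at byte offset 0, occupying 8 bytes.
Bytes at offsets 0..7: 45 C0 A0 15 D5 01 92 33.
Little-endian stores the least-significant byte at the lowest address.
Reassemble most-significant byte first: 33 92 01 D5 15 A0 C0 45 → 0x339201D515A0C045.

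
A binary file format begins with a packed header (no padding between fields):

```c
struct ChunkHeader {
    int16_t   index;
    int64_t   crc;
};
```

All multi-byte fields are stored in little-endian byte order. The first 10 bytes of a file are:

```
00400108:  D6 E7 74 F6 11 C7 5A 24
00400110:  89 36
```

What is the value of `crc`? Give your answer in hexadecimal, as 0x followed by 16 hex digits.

`crc` follows `index` (2 bytes), so it starts at byte offset 2 and occupies 8 bytes.
Bytes at offsets 2..9: 74 F6 11 C7 5A 24 89 36.
In little-endian order the low byte comes first in memory.
Reassemble most-significant byte first: 36 89 24 5A C7 11 F6 74 → 0x3689245AC711F674.

0x3689245AC711F674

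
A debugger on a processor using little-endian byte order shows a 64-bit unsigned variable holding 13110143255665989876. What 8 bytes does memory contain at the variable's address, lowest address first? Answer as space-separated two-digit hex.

13110143255665989876 in hexadecimal, padded to 64 bits, is 0xB5F095D49C7458F4.
Split into bytes (most-significant first): B5 F0 95 D4 9C 74 58 F4.
In little-endian order the low byte comes first in memory.
So at ascending addresses the bytes are F4 58 74 9C D4 95 F0 B5.

F4 58 74 9C D4 95 F0 B5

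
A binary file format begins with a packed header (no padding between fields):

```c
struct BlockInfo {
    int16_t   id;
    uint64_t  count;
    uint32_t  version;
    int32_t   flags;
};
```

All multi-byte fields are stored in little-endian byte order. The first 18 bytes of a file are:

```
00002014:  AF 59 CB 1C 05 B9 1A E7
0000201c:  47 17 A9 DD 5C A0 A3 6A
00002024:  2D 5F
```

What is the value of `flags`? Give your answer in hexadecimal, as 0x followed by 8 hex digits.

`flags` follows `id` (2 B), `count` (8 B), `version` (4 B), so it starts at offset 2 + 8 + 4 = 14 and occupies 4 bytes.
Bytes at offsets 14..17: A3 6A 2D 5F.
In little-endian order the low byte comes first in memory.
Reassemble most-significant byte first: 5F 2D 6A A3 → 0x5F2D6AA3.

0x5F2D6AA3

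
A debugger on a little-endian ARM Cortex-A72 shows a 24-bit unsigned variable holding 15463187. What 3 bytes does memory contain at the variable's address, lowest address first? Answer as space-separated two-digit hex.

13 F3 EB

15463187 in hexadecimal, padded to 24 bits, is 0xEBF313.
Split into bytes (most-significant first): EB F3 13.
Little-endian: lowest address holds the least-significant byte.
So at ascending addresses the bytes are 13 F3 EB.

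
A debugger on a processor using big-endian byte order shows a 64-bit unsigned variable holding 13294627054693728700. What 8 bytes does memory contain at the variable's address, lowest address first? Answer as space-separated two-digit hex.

B8 80 00 DE 48 51 41 BC

13294627054693728700 in hexadecimal, padded to 64 bits, is 0xB88000DE485141BC.
Split into bytes (most-significant first): B8 80 00 DE 48 51 41 BC.
Big-endian: lowest address holds the most-significant byte.
So the memory order matches the most-significant-first order: B8 80 00 DE 48 51 41 BC.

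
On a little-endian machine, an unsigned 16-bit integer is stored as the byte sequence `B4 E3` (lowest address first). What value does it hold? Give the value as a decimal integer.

Little-endian: lowest address holds the least-significant byte.
Reassemble most-significant byte first: E3 B4 → 0xE3B4.
0xE3B4 = 58292.

58292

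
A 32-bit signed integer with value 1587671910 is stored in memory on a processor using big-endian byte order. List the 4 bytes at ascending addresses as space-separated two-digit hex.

5E A1 F3 66

1587671910 in hexadecimal, padded to 32 bits, is 0x5EA1F366.
Split into bytes (most-significant first): 5E A1 F3 66.
Big-endian: lowest address holds the most-significant byte.
So the memory order matches the most-significant-first order: 5E A1 F3 66.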